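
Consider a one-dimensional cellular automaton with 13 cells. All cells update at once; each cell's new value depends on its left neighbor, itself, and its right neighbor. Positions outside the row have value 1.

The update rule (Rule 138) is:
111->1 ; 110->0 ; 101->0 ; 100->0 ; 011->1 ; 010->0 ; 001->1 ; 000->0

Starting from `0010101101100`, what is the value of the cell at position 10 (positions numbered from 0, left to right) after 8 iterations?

1

0100001001001
0000010010011
0000100100111
0001001001111
0010010011111
0100100111111
0001001111111
0010011111111
position 10 holds 1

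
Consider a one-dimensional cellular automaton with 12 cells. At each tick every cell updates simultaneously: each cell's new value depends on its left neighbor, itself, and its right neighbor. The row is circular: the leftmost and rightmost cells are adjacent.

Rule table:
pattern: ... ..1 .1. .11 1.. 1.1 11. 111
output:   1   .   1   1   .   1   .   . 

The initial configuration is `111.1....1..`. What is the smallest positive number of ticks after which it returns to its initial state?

12

1..11.11.1..
1..1.11.11..
1..111.11...
1..1..11..1.
1..1..1...11
...1..1.1.1.
11.1..11111.
1.11..1....1
.11...1.11.1
11..1.111.11
....111..11.
111.1....1..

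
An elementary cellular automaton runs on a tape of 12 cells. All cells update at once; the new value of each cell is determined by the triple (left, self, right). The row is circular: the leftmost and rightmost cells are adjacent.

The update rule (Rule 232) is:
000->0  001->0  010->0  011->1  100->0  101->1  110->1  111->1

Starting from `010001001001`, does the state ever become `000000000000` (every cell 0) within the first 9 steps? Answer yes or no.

step 1: 100000000000
step 2: 000000000000
all cells are 0 at step 2

yes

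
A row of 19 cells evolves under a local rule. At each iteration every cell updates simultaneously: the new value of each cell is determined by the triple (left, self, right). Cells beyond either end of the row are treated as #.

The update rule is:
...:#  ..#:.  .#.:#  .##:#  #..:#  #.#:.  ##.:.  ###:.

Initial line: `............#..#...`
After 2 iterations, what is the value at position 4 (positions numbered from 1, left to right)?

###########.##.###.
............#..#...
position 4 holds .

.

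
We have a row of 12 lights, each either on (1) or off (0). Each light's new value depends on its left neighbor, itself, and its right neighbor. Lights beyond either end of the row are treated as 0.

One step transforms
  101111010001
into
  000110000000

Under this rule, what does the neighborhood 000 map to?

0

At position 9 the neighborhood is 000; the next row has 0 there.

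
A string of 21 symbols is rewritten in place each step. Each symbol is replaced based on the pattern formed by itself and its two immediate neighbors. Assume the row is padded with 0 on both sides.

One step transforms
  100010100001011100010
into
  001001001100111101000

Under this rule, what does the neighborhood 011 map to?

At position 13 the neighborhood is 011; the next row has 1 there.

1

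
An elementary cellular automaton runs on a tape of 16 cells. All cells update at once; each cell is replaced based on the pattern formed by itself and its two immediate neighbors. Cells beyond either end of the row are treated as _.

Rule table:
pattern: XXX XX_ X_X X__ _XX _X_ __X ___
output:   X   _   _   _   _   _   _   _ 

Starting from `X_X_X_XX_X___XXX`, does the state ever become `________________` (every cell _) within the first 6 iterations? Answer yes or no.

yes

______________X_
________________
all cells are _ at iteration 2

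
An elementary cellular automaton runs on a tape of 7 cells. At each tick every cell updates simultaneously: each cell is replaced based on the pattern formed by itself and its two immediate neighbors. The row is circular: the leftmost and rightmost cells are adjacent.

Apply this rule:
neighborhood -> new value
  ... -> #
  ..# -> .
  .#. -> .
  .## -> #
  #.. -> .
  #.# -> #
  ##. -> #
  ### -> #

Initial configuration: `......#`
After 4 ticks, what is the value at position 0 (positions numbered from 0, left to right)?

#

.####..
.####.#
######.
#######
position 0 holds #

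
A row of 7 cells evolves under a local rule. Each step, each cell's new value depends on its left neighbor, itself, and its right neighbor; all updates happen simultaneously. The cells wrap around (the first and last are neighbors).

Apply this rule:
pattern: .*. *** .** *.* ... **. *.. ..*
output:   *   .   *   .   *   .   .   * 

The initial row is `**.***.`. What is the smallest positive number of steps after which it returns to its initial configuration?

14

*..*...
*.**.**
..*..*.
***.**.
*...*..
*.***.*
..*...*
.**.***
.*..*..
**.**.*
...*..*
.***.**
.*...*.
**.***.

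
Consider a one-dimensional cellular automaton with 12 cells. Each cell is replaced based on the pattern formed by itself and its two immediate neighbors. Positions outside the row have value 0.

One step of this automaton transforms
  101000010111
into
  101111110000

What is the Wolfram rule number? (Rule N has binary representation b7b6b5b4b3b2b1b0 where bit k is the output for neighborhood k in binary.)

position 10: 111 → 0  (bit 7 = 0)
position 11: 110 → 0  (bit 6 = 0)
position 1: 101 → 0  (bit 5 = 0)
position 3: 100 → 1  (bit 4 = 1)
position 9: 011 → 0  (bit 3 = 0)
position 0: 010 → 1  (bit 2 = 1)
position 6: 001 → 1  (bit 1 = 1)
position 4: 000 → 1  (bit 0 = 1)
bits b7..b0 = 00010111 = 23

23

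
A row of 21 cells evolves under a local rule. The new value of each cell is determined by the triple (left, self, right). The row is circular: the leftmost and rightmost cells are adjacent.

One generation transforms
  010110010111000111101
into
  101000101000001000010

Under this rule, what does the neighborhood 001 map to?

At position 6 the neighborhood is 001; the next row has 1 there.

1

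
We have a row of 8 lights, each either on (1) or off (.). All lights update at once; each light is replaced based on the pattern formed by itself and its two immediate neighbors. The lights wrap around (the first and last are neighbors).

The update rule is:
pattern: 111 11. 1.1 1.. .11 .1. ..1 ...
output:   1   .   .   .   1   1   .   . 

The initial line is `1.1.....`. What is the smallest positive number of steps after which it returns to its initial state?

1.1.....

1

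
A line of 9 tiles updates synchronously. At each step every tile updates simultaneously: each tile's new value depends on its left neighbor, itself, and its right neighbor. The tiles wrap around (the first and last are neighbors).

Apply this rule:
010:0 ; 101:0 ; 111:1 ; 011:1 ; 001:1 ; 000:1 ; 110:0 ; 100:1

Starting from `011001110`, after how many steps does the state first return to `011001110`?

18

step 1: 110111101
step 2: 100111001
step 3: 011110111
step 4: 011100110
step 5: 111011101
step 6: 110011001
step 7: 101110111
step 8: 001100111
step 9: 111011110
step 10: 110011100
step 11: 101111011
step 12: 001110011
step 13: 111101110
step 14: 111001100
step 15: 110111011
step 16: 100110011
step 17: 011101111
step 18: 011001110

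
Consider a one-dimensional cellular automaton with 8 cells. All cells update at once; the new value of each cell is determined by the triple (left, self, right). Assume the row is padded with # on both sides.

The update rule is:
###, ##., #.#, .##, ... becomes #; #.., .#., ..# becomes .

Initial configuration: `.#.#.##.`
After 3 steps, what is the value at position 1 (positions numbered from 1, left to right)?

#

step 1: #.#.####
step 2: ##.#####
step 3: ########
position 1 holds #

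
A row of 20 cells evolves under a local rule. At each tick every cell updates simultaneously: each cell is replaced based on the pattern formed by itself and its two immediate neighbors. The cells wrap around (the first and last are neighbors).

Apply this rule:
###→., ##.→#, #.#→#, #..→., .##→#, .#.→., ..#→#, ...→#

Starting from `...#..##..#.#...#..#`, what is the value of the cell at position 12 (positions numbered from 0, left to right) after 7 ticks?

.##..###.#.#..##..#.
###.##.##.#..###.#..
#.########..##.##..#
###......#.######.##
..#.#####.##....###.
##.##...####.####.#.
#####.###..###..##.#
position 12 holds #

#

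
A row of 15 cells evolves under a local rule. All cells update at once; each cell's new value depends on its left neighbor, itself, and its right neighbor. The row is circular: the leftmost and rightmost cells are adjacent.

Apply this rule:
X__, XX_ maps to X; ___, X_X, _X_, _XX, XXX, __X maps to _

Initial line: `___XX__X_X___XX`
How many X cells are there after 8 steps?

step 1: X___XX____X___X
step 2: XX___XX____X___
step 3: _XX___XX____X__
step 4: __XX___XX____X_
step 5: ___XX___XX____X
step 6: X___XX___XX____
step 7: _X___XX___XX___
step 8: __X___XX___XX__
count of X: 5

5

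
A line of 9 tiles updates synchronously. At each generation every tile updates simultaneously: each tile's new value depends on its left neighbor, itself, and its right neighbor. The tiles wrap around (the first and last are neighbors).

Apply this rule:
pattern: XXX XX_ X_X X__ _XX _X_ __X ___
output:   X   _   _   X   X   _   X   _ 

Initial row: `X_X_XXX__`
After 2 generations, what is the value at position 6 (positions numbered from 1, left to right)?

generation 1: ____XX_XX
generation 2: X__XX__X_
position 6 holds _

_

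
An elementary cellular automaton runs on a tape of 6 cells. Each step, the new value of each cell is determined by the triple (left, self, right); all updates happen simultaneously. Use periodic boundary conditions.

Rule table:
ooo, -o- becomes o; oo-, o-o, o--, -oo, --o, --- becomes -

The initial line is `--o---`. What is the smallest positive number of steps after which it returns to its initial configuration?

1

--o---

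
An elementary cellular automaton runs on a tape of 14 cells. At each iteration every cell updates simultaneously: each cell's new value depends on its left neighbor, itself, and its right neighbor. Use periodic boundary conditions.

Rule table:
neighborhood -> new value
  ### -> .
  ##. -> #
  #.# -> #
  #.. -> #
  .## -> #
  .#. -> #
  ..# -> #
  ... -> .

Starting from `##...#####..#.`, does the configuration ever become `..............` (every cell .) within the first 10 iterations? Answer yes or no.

###.##...#####
..#####.##....
.##...#####...
####.##...##..
#..#####.#####
####...###....
#..##.##.##..#
##############
..............
all cells are . at iteration 9

yes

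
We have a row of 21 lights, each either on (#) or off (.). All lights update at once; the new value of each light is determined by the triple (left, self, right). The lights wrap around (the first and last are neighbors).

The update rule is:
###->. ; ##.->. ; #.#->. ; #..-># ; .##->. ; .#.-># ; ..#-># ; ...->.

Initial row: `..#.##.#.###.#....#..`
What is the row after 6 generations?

generation 1: .##....#.....##..###.
generation 2: #..#..###...#..##...#
generation 3: .#####...#.####..#.#.
generation 4: #.....#.##.....###.##
generation 5: .#...##...#...#......
generation 6: ###.#..#.###.###.....

###.#..#.###.###.....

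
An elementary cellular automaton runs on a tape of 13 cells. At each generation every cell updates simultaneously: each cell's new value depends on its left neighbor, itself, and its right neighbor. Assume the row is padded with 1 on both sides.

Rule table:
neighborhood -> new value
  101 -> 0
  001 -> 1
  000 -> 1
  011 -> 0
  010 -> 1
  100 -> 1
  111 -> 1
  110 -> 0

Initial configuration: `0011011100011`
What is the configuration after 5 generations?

1100111101111

generation 1: 1100001011101
generation 2: 1011111001000
generation 3: 0001110111111
generation 4: 1110100011111
generation 5: 1100111101111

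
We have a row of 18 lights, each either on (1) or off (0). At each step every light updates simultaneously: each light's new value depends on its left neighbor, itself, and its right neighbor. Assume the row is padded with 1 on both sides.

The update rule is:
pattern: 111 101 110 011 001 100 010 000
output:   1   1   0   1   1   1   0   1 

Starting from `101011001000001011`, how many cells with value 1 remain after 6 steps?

15

step 1: 010110110111110111
step 2: 101101101111101111
step 3: 011011011111011111
step 4: 110110111110111111
step 5: 101101111101111111
step 6: 011011111011111111
count of 1: 15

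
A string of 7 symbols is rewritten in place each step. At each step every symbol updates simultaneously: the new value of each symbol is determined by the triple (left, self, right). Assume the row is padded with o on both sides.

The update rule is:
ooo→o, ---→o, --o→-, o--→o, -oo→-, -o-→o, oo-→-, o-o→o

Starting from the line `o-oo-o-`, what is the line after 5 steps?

-o-o-o-

-o--ooo
ooo--oo
oo-o--o
o-ooo--
-o-o-o-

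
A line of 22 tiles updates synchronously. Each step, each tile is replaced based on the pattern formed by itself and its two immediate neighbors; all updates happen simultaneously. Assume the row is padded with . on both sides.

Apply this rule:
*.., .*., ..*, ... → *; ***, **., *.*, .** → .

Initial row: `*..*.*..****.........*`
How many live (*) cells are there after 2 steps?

step 1: ****.***....**********
step 2: ........****..........
count of *: 4

4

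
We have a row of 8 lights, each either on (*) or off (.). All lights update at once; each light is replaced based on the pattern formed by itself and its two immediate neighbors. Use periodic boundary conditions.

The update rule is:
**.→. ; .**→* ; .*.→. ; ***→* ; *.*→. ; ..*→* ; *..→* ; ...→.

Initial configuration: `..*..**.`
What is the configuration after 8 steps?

step 1: .*.***.*
step 2: ...**...
step 3: ..**.*..
step 4: .**...*.
step 5: **.*.*.*
step 6: *......*
step 7: .*....**
step 8: ..*..**.

..*..**.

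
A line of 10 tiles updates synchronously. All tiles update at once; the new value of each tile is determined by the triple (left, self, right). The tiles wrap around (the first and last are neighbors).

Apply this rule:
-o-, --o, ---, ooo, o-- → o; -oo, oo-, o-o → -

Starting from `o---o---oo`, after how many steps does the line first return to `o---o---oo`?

-ooooooo-o
--ooooo--o
oo-ooo-ooo
o---o---oo

4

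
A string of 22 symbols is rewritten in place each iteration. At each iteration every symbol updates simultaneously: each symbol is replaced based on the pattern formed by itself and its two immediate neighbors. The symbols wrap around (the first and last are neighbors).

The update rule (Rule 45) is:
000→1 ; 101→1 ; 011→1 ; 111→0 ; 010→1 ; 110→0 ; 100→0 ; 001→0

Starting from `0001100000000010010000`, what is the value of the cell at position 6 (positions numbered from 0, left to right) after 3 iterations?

1101001111111010010111
0011001000000110011100
1010001011110100010001
position 6 holds 1

1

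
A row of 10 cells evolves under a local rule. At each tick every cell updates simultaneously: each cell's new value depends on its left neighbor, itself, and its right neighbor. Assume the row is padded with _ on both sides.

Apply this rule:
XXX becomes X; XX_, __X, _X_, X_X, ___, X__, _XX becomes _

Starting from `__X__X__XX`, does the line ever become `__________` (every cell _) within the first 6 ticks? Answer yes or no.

yes

__________
all cells are _ at tick 1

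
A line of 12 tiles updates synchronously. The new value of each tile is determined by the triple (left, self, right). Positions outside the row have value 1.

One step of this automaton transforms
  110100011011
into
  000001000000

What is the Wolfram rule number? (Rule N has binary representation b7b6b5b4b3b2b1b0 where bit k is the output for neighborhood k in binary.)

position 0: 111 → 0  (bit 7 = 0)
position 1: 110 → 0  (bit 6 = 0)
position 2: 101 → 0  (bit 5 = 0)
position 4: 100 → 0  (bit 4 = 0)
position 7: 011 → 0  (bit 3 = 0)
position 3: 010 → 0  (bit 2 = 0)
position 6: 001 → 0  (bit 1 = 0)
position 5: 000 → 1  (bit 0 = 1)
bits b7..b0 = 00000001 = 1

1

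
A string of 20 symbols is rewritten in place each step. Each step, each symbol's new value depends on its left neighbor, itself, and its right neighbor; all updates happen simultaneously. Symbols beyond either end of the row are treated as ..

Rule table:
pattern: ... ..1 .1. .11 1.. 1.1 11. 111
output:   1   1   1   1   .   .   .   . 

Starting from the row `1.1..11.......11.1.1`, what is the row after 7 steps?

step 1: 1.1.11..1111111..1.1
step 2: 1.1.1..11.......11.1
step 3: 1.1.1.11..1111111..1
step 4: 1.1.1.1..11.......11
step 5: 1.1.1.1.11..1111111.
step 6: 1.1.1.1.1..11.......
step 7: 1.1.1.1.1.11..111111

1.1.1.1.1.11..111111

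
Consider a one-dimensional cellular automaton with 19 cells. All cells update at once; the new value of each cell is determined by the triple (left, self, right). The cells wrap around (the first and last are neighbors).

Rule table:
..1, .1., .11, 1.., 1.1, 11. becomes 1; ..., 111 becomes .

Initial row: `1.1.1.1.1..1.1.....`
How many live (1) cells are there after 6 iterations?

8

111111111111111...1
..............11.11
1............111111
11..........11.....
111........1111...1
..11......11..11.11
count of 1: 8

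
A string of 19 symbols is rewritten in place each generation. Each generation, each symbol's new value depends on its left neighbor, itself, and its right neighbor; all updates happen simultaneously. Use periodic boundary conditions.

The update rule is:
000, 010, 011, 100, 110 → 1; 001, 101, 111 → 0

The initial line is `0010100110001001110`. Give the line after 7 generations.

generation 1: 1010110111101101011
generation 2: 1010110100101101010
generation 3: 1010110110101101010
generation 4: 1010110110101101010  (fixed point — unchanged through generation 7)

1010110110101101010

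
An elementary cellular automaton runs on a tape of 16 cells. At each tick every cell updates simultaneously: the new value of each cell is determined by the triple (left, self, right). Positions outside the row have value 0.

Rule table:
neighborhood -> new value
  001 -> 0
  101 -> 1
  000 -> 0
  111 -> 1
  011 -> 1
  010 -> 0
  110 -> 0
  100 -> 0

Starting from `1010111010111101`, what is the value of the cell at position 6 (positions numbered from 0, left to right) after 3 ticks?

0

0101110101111010
0011101011110100
0011010111101000
position 6 holds 0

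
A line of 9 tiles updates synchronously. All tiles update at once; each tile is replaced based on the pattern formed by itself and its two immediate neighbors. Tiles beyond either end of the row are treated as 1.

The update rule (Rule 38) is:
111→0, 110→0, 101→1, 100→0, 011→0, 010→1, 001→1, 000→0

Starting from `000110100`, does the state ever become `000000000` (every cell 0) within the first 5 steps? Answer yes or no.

no

001001101
011010010
100110111
001001000
011011001
step 5 is 011011001, still not uniform 0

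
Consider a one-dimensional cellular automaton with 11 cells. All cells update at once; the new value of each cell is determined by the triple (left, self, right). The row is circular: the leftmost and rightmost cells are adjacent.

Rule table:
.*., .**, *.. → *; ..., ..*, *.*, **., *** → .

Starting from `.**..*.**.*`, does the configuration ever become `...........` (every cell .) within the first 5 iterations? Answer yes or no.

.*.*.*.*..*
.*.*.*.**.*
.*.*.*.*..*  (repeats iteration 1; period 2)
iteration 5: .*.*.*.*..*
iteration 5 is .*.*.*.*..*, still not uniform .

no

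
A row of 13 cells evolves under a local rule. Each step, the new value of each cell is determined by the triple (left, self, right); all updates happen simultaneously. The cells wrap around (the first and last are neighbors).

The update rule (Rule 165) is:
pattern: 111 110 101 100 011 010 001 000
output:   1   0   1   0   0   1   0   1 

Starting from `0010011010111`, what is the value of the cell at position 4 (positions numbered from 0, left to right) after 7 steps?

1

0010000111010
1010110010110
1111000011001
1110011000000
0100000011110
0101111001100
0110110000001
position 4 holds 1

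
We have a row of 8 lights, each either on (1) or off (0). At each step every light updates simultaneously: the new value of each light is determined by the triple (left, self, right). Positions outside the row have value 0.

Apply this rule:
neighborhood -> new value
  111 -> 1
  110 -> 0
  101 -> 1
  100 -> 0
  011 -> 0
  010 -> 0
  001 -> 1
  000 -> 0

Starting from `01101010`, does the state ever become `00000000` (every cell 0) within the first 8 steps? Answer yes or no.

yes

10010100
00101000
01010000
10100000
01000000
10000000
00000000
all cells are 0 at step 7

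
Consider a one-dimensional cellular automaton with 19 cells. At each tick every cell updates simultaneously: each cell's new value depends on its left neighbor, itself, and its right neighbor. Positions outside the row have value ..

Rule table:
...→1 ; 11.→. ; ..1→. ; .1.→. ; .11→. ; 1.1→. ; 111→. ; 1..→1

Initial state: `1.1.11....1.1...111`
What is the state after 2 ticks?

11111....111...1111

......111....11....
11111....111...1111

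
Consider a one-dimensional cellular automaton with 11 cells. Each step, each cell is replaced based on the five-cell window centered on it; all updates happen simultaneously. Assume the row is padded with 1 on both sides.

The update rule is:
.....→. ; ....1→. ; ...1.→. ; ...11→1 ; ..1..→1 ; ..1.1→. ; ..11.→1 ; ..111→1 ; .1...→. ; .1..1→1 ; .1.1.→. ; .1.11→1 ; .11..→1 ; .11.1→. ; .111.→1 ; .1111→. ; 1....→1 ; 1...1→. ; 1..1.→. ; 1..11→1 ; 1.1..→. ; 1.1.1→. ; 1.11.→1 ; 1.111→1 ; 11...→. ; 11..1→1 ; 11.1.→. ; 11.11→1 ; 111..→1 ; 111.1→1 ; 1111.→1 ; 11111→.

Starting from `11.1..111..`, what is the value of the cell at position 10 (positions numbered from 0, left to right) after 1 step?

1

11..1111111
position 10 holds 1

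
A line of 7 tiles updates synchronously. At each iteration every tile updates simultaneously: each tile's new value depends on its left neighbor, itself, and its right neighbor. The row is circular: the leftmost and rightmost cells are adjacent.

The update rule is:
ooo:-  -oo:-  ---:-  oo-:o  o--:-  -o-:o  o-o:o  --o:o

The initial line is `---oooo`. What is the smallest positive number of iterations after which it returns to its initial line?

iteration 1: --o---o
iteration 2: -oo--oo
iteration 3: o-o-o-o
iteration 4: oooooo-
iteration 5: -----oo
iteration 6: ----o-o
iteration 7: ---oooo

7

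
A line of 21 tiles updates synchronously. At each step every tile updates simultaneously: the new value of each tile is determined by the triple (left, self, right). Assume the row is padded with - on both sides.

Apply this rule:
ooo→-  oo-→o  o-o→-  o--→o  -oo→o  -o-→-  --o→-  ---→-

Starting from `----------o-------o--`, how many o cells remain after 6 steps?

1

step 1: -----------o-------o-
step 2: ------------o-------o
step 3: -------------o-------
step 4: --------------o------
step 5: ---------------o-----
step 6: ----------------o----
count of o: 1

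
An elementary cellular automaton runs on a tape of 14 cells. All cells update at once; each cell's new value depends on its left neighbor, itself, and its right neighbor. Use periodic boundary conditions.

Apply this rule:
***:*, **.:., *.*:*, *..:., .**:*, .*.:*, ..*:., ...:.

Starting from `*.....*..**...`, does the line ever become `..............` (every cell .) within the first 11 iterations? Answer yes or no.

no

*.....*..*....
*.....*..*....  (fixed point — unchanged through iteration 11)
iteration 11 is *.....*..*...., still not uniform .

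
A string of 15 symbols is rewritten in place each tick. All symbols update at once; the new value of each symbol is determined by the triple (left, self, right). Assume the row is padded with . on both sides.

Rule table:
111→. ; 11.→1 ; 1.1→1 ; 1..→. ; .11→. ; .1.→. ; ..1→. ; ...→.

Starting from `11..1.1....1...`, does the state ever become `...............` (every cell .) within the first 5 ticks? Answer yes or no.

yes

tick 1: .1...1.........
tick 2: ...............
all cells are . at tick 2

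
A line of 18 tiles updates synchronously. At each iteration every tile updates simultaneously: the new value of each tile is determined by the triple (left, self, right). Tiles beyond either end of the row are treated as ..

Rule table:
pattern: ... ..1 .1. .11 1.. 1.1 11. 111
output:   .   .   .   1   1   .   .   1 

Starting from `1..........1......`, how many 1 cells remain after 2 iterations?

2

iteration 1: .1..........1.....
iteration 2: ..1..........1....
count of 1: 2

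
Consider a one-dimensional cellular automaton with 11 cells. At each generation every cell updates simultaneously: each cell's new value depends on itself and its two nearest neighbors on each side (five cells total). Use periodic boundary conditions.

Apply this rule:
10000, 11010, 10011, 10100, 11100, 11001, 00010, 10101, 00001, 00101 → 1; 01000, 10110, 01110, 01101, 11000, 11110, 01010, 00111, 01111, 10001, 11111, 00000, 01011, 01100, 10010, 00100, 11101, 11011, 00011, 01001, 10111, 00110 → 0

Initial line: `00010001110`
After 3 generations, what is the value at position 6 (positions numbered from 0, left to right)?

generation 1: 11100000010
generation 2: 00101001110
generation 3: 01101010010
position 6 holds 1

1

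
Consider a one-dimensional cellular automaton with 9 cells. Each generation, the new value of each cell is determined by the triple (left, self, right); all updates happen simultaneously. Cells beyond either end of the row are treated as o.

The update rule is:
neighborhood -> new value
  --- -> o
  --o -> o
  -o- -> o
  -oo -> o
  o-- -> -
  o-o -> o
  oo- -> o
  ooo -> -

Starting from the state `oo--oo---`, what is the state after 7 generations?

oo-ooo-oo

-o-ooo-oo
oooo-ooo-
---ooo-oo
-ooo-ooo-
oo-ooo-oo
-ooo-ooo-  (repeats generation 4; period 2)
generation 7: oo-ooo-oo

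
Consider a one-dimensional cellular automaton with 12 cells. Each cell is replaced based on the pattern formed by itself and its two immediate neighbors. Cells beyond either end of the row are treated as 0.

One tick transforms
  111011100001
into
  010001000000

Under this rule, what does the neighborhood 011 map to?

0

At position 0 the neighborhood is 011; the next row has 0 there.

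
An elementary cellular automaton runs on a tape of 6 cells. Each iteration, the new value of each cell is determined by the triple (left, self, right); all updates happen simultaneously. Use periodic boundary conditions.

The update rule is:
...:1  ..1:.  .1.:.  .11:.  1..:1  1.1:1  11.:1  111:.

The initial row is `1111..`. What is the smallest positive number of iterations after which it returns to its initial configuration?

...11.
11..11
.11...
..1111
1....1
1111..

6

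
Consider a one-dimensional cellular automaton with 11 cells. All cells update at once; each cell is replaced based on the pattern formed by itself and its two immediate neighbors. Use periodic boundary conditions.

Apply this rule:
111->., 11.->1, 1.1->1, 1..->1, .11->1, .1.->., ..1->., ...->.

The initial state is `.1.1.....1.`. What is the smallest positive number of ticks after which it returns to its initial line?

tick 1: ..1.1.....1
tick 2: 1..1.1.....
tick 3: .1..1.1....
tick 4: ..1..1.1...
tick 5: ...1..1.1..
tick 6: ....1..1.1.
tick 7: .....1..1.1
tick 8: 1.....1..1.
tick 9: .1.....1..1
tick 10: 1.1.....1..
tick 11: .1.1.....1.

11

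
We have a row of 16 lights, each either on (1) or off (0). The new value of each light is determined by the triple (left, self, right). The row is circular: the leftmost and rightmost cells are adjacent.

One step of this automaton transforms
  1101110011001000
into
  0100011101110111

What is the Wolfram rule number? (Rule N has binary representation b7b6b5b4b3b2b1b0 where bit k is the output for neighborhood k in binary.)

83

position 4: 111 → 0  (bit 7 = 0)
position 1: 110 → 1  (bit 6 = 1)
position 2: 101 → 0  (bit 5 = 0)
position 6: 100 → 1  (bit 4 = 1)
position 0: 011 → 0  (bit 3 = 0)
position 12: 010 → 0  (bit 2 = 0)
position 7: 001 → 1  (bit 1 = 1)
position 14: 000 → 1  (bit 0 = 1)
bits b7..b0 = 01010011 = 83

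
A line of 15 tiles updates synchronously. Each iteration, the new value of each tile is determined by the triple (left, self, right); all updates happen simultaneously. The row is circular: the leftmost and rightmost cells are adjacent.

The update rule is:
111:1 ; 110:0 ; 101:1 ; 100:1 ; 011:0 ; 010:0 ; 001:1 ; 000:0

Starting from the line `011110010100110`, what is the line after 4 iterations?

010010010100110

101101101011001
010010010100110
101101101011001  (repeats iteration 1; period 2)
iteration 4: 010010010100110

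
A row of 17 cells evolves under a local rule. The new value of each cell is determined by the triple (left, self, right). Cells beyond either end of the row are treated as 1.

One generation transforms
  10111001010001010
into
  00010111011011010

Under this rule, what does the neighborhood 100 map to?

1

At position 5 the neighborhood is 100; the next row has 1 there.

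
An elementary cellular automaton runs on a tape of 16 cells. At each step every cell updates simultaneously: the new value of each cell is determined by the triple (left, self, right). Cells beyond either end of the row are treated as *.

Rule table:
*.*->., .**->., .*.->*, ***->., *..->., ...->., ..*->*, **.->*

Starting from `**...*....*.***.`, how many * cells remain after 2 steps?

.*..**...**...*.
.*.*.*..*.*..**.
count of *: 7

7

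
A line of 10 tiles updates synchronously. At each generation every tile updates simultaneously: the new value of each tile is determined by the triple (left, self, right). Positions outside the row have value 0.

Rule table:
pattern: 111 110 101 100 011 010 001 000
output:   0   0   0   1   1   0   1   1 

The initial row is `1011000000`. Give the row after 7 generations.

0010111111
1100100000
1011011111
0010010000
1101101111
1001001000
0110110111

0110110111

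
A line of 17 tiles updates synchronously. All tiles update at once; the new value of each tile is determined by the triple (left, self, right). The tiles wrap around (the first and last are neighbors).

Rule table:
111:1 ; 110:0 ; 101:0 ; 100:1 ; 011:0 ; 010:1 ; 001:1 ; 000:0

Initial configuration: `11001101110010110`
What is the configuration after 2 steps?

01001001100101000

00110000101110000
01001001100101000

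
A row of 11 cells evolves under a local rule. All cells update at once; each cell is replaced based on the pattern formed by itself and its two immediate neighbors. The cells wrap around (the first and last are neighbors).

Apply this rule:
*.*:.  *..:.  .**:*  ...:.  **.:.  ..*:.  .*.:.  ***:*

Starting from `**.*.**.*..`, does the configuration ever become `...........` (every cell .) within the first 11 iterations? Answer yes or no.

yes

iteration 1: *....*.....
iteration 2: ...........
all cells are . at iteration 2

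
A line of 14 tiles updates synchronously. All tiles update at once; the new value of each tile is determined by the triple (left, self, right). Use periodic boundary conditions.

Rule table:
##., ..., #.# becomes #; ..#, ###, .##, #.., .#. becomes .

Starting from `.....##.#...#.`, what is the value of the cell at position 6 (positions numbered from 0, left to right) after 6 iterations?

iteration 1: ####..##..#...
iteration 2: ...#...#....#.
iteration 3: ##...#...##...
iteration 4: .#.#...#..#.#.
iteration 5: ..#..#.....#..
iteration 6: #......###...#
position 6 holds .

.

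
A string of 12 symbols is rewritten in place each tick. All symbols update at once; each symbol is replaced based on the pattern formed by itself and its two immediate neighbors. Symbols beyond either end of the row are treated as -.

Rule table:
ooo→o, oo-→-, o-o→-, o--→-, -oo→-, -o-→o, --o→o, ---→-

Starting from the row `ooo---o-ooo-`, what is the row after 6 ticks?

-o---oo--o--
oo--o---oo--
---oo--o----
--o---oo----
-oo--o------
o---oo------

o---oo------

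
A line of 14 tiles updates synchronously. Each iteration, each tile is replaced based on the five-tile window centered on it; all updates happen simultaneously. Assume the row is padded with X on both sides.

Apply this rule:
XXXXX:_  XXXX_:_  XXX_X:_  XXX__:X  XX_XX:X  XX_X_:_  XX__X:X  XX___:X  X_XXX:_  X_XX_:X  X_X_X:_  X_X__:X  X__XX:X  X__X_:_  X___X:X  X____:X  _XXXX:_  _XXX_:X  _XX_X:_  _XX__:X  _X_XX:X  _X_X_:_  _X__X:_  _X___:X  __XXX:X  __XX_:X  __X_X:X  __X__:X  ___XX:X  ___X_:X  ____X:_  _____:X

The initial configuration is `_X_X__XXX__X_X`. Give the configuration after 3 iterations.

____XXXX_XX_X_

iteration 1: ___X_XXXXX_XX_
iteration 2: XXXXX_____XX_X
iteration 3: ____XXXX_XX_X_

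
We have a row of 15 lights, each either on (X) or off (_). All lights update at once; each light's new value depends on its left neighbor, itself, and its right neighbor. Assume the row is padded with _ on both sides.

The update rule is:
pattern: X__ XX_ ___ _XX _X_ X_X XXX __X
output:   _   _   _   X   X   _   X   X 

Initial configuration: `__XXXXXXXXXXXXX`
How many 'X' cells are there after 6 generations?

generation 1: _XXXXXXXXXXXXX_
generation 2: XXXXXXXXXXXXX__
generation 3: XXXXXXXXXXXX___
generation 4: XXXXXXXXXXX____
generation 5: XXXXXXXXXX_____
generation 6: XXXXXXXXX______
count of X: 9

9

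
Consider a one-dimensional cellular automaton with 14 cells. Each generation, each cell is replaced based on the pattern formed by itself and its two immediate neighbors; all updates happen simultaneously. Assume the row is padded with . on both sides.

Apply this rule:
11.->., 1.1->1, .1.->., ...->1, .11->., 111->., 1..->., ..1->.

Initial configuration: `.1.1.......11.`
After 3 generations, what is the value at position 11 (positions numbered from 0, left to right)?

generation 1: ..1..11111....
generation 2: 1..........111
generation 3: ..11111111....
position 11 holds .

.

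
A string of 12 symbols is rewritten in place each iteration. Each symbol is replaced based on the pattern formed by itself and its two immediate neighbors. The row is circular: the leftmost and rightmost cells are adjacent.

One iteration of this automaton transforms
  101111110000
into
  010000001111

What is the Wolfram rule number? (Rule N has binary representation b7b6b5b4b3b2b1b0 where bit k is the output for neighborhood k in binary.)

position 3: 111 → 0  (bit 7 = 0)
position 7: 110 → 0  (bit 6 = 0)
position 1: 101 → 1  (bit 5 = 1)
position 8: 100 → 1  (bit 4 = 1)
position 2: 011 → 0  (bit 3 = 0)
position 0: 010 → 0  (bit 2 = 0)
position 11: 001 → 1  (bit 1 = 1)
position 9: 000 → 1  (bit 0 = 1)
bits b7..b0 = 00110011 = 51

51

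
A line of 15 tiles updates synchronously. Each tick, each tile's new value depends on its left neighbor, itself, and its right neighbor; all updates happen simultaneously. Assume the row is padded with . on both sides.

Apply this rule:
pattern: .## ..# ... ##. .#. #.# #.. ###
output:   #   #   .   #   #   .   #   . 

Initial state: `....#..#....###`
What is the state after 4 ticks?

tick 1: ...######..##.#
tick 2: ..##....#####.#
tick 3: .####..##...#.#
tick 4: ##..######.##.#

##..######.##.#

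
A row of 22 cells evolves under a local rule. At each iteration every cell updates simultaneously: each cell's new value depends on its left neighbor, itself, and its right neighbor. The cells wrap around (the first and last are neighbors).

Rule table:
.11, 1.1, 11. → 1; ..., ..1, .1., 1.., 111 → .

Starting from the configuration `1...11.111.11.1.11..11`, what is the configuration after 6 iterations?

...............1......

1...1111.11111.111..1.
....1..111...111.1...1
.......1.1...1.11.....
........1.....111.....
..............1.1.....
...............1......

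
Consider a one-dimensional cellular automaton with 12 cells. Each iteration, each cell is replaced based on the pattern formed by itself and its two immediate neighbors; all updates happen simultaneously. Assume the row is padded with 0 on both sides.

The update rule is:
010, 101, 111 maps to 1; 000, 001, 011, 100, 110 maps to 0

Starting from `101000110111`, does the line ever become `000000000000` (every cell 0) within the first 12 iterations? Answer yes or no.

no

111000001010
010000001110
010000000100
010000000100  (fixed point — unchanged through iteration 12)
iteration 12 is 010000000100, still not uniform 0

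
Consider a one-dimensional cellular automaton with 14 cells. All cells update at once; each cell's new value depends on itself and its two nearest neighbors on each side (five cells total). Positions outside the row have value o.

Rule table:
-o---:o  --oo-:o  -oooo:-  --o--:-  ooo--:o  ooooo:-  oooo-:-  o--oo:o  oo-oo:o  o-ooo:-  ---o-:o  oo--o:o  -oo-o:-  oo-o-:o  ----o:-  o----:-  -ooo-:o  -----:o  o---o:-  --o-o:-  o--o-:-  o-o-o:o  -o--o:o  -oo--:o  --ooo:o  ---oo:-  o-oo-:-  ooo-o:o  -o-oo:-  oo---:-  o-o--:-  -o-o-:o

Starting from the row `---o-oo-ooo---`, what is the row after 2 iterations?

o--o--o---o---

--o----o-oo---
o--o--o---o---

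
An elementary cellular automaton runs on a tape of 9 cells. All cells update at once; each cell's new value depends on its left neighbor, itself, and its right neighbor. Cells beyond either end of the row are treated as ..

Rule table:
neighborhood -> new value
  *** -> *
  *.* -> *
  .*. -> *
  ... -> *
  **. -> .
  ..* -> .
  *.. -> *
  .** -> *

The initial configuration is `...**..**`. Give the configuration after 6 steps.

**.*.*.*.
*.*******
********.
*******.*
******.**
*****.**.

*****.**.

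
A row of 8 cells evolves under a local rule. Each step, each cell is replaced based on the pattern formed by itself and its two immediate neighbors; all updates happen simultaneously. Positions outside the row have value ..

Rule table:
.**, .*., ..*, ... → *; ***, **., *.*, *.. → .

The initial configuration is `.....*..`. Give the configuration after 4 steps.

******.*
*......*
*.******
*.*.....

*.*.....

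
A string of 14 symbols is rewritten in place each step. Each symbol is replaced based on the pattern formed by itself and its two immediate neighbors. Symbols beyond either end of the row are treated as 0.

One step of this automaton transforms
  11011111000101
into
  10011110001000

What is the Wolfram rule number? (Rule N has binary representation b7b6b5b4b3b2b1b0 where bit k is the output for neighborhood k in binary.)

138

position 4: 111 → 1  (bit 7 = 1)
position 1: 110 → 0  (bit 6 = 0)
position 2: 101 → 0  (bit 5 = 0)
position 8: 100 → 0  (bit 4 = 0)
position 0: 011 → 1  (bit 3 = 1)
position 11: 010 → 0  (bit 2 = 0)
position 10: 001 → 1  (bit 1 = 1)
position 9: 000 → 0  (bit 0 = 0)
bits b7..b0 = 10001010 = 138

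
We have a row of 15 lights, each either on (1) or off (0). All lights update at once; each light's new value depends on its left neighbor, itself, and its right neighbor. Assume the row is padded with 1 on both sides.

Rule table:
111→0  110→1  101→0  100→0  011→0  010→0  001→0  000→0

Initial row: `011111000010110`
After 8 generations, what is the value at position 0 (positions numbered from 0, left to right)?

0

000001000000010
000000000000000
000000000000000  (fixed point — unchanged through generation 8)
position 0 holds 0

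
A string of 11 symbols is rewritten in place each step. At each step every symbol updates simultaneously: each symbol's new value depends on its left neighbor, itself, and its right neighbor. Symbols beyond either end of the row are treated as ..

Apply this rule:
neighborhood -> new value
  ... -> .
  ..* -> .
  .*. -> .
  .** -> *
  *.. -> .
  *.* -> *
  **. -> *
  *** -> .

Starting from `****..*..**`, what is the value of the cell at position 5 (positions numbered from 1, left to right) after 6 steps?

.

*..*.....**
.........**
.........**  (fixed point — unchanged through step 6)
position 5 holds .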